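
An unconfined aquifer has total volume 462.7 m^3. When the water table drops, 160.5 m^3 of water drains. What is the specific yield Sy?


Specific yield Sy = Volume drained / Total volume.
Sy = 160.5 / 462.7
   = 0.3469.

0.3469


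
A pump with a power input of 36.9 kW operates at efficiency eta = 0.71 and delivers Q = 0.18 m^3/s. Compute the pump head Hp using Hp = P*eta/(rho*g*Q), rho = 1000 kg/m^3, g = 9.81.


Pump head formula: Hp = P * eta / (rho * g * Q).
Numerator: P * eta = 36.9 * 1000 * 0.71 = 26199.0 W.
Denominator: rho * g * Q = 1000 * 9.81 * 0.18 = 1765.8.
Hp = 26199.0 / 1765.8 = 14.84 m.

14.84


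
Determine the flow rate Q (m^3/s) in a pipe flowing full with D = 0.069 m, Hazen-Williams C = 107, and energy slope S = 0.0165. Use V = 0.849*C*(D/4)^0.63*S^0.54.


For a full circular pipe, R = D/4 = 0.069/4 = 0.0173 m.
V = 0.849 * 107 * 0.0173^0.63 * 0.0165^0.54
  = 0.849 * 107 * 0.077478 * 0.109004
  = 0.7672 m/s.
Pipe area A = pi*D^2/4 = pi*0.069^2/4 = 0.0037 m^2.
Q = A * V = 0.0037 * 0.7672 = 0.0029 m^3/s.

0.0029


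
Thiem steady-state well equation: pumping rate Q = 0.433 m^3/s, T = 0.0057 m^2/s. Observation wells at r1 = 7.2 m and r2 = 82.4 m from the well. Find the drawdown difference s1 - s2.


Thiem equation: s1 - s2 = Q/(2*pi*T) * ln(r2/r1).
ln(r2/r1) = ln(82.4/7.2) = 2.4375.
Q/(2*pi*T) = 0.433 / (2*pi*0.0057) = 0.433 / 0.0358 = 12.0902.
s1 - s2 = 12.0902 * 2.4375 = 29.4699 m.

29.4699


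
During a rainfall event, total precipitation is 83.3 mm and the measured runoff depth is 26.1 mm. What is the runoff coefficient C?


The runoff coefficient C = runoff depth / rainfall depth.
C = 26.1 / 83.3
  = 0.3133.

0.3133


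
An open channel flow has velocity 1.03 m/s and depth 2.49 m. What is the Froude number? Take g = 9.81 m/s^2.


The Froude number is defined as Fr = V / sqrt(g*y).
g*y = 9.81 * 2.49 = 24.4269.
sqrt(g*y) = sqrt(24.4269) = 4.9424.
Fr = 1.03 / 4.9424 = 0.2084.

0.2084


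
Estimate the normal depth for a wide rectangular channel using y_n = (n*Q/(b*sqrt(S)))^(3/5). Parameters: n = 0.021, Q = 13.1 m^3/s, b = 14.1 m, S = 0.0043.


We use the wide-channel approximation y_n = (n*Q/(b*sqrt(S)))^(3/5).
sqrt(S) = sqrt(0.0043) = 0.065574.
Numerator: n*Q = 0.021 * 13.1 = 0.2751.
Denominator: b*sqrt(S) = 14.1 * 0.065574 = 0.924593.
arg = 0.2975.
y_n = 0.2975^(3/5) = 0.4832 m.

0.4832


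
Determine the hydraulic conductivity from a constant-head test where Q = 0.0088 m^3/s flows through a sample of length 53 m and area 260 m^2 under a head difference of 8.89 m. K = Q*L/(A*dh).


From K = Q*L / (A*dh):
Numerator: Q*L = 0.0088 * 53 = 0.4664.
Denominator: A*dh = 260 * 8.89 = 2311.4.
K = 0.4664 / 2311.4 = 0.000202 m/s.

0.000202


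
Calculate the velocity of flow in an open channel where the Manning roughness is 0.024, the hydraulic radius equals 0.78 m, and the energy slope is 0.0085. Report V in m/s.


Manning's equation gives V = (1/n) * R^(2/3) * S^(1/2).
First, compute R^(2/3) = 0.78^(2/3) = 0.8474.
Next, S^(1/2) = 0.0085^(1/2) = 0.092195.
Then 1/n = 1/0.024 = 41.67.
V = 41.67 * 0.8474 * 0.092195 = 3.2551 m/s.

3.2551


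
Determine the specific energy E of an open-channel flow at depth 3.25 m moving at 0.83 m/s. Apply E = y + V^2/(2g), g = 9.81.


Specific energy E = y + V^2/(2g).
Velocity head = V^2/(2g) = 0.83^2 / (2*9.81) = 0.6889 / 19.62 = 0.0351 m.
E = 3.25 + 0.0351 = 3.2851 m.

3.2851


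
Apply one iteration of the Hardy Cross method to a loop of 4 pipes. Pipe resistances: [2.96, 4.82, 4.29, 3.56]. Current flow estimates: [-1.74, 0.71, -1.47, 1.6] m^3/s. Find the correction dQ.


Numerator terms (r*Q*|Q|): 2.96*-1.74*|-1.74| = -8.9617; 4.82*0.71*|0.71| = 2.4298; 4.29*-1.47*|-1.47| = -9.2703; 3.56*1.6*|1.6| = 9.1136.
Sum of numerator = -6.6886.
Denominator terms (r*|Q|): 2.96*|-1.74| = 5.1504; 4.82*|0.71| = 3.4222; 4.29*|-1.47| = 6.3063; 3.56*|1.6| = 5.696.
2 * sum of denominator = 2 * 20.5749 = 41.1498.
dQ = --6.6886 / 41.1498 = 0.1625 m^3/s.

0.1625


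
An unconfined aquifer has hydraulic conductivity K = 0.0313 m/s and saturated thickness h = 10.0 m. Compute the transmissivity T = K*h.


Transmissivity is defined as T = K * h.
T = 0.0313 * 10.0
  = 0.313 m^2/s.

0.313


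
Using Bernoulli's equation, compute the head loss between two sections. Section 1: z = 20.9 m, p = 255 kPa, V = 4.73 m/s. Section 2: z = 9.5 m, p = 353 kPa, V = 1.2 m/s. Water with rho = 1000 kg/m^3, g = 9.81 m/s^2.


Total head at each section: H = z + p/(rho*g) + V^2/(2g).
H1 = 20.9 + 255*1000/(1000*9.81) + 4.73^2/(2*9.81)
   = 20.9 + 25.994 + 1.1403
   = 48.034 m.
H2 = 9.5 + 353*1000/(1000*9.81) + 1.2^2/(2*9.81)
   = 9.5 + 35.984 + 0.0734
   = 45.557 m.
h_L = H1 - H2 = 48.034 - 45.557 = 2.477 m.

2.477


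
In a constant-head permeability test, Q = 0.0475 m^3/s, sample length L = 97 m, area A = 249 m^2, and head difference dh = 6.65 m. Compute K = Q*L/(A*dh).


From K = Q*L / (A*dh):
Numerator: Q*L = 0.0475 * 97 = 4.6075.
Denominator: A*dh = 249 * 6.65 = 1655.85.
K = 4.6075 / 1655.85 = 0.002783 m/s.

0.002783


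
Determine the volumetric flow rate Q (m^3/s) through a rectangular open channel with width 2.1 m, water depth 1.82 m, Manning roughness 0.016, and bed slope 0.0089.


For a rectangular channel, the cross-sectional area A = b * y = 2.1 * 1.82 = 3.82 m^2.
The wetted perimeter P = b + 2y = 2.1 + 2*1.82 = 5.74 m.
Hydraulic radius R = A/P = 3.82/5.74 = 0.6659 m.
Velocity V = (1/n)*R^(2/3)*S^(1/2) = (1/0.016)*0.6659^(2/3)*0.0089^(1/2) = 4.496 m/s.
Discharge Q = A * V = 3.82 * 4.496 = 17.184 m^3/s.

17.184


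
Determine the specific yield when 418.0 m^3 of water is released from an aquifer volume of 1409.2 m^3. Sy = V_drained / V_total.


Specific yield Sy = Volume drained / Total volume.
Sy = 418.0 / 1409.2
   = 0.2966.

0.2966


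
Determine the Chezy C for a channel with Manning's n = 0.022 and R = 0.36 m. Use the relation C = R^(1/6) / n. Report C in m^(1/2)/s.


The Chezy coefficient relates to Manning's n through C = R^(1/6) / n.
R^(1/6) = 0.36^(1/6) = 0.843433.
C = 0.843433 / 0.022 = 38.34 m^(1/2)/s.

38.34


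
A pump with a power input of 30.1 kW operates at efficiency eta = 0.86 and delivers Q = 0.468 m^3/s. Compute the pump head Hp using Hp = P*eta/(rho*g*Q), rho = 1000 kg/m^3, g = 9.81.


Pump head formula: Hp = P * eta / (rho * g * Q).
Numerator: P * eta = 30.1 * 1000 * 0.86 = 25886.0 W.
Denominator: rho * g * Q = 1000 * 9.81 * 0.468 = 4591.08.
Hp = 25886.0 / 4591.08 = 5.64 m.

5.64


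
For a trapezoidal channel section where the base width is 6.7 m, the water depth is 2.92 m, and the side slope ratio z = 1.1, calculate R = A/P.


For a trapezoidal section with side slope z:
A = (b + z*y)*y = (6.7 + 1.1*2.92)*2.92 = 28.943 m^2.
P = b + 2*y*sqrt(1 + z^2) = 6.7 + 2*2.92*sqrt(1 + 1.1^2) = 15.382 m.
R = A/P = 28.943 / 15.382 = 1.8816 m.

1.8816


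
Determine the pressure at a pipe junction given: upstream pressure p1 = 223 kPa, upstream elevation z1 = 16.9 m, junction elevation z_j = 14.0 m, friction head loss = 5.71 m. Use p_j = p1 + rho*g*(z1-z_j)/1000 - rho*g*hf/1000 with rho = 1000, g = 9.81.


Junction pressure: p_j = p1 + rho*g*(z1 - z_j)/1000 - rho*g*hf/1000.
Elevation term = 1000*9.81*(16.9 - 14.0)/1000 = 28.449 kPa.
Friction term = 1000*9.81*5.71/1000 = 56.015 kPa.
p_j = 223 + 28.449 - 56.015 = 195.43 kPa.

195.43


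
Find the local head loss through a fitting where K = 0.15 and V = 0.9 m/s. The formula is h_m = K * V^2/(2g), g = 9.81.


Minor loss formula: h_m = K * V^2/(2g).
V^2 = 0.9^2 = 0.81.
V^2/(2g) = 0.81 / 19.62 = 0.0413 m.
h_m = 0.15 * 0.0413 = 0.0062 m.

0.0062


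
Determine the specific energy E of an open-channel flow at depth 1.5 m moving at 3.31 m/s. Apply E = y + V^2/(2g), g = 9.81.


Specific energy E = y + V^2/(2g).
Velocity head = V^2/(2g) = 3.31^2 / (2*9.81) = 10.9561 / 19.62 = 0.5584 m.
E = 1.5 + 0.5584 = 2.0584 m.

2.0584


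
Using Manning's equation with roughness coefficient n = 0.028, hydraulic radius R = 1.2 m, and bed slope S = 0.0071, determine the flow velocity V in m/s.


Manning's equation gives V = (1/n) * R^(2/3) * S^(1/2).
First, compute R^(2/3) = 1.2^(2/3) = 1.1292.
Next, S^(1/2) = 0.0071^(1/2) = 0.084261.
Then 1/n = 1/0.028 = 35.71.
V = 35.71 * 1.1292 * 0.084261 = 3.3983 m/s.

3.3983


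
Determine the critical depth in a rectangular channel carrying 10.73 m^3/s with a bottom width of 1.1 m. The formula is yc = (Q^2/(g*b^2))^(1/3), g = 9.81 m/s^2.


Using yc = (Q^2 / (g * b^2))^(1/3):
Q^2 = 10.73^2 = 115.13.
g * b^2 = 9.81 * 1.1^2 = 9.81 * 1.21 = 11.87.
Q^2 / (g*b^2) = 115.13 / 11.87 = 9.6992.
yc = 9.6992^(1/3) = 2.1326 m.

2.1326


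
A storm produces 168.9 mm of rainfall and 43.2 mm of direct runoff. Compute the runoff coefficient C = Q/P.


The runoff coefficient C = runoff depth / rainfall depth.
C = 43.2 / 168.9
  = 0.2558.

0.2558


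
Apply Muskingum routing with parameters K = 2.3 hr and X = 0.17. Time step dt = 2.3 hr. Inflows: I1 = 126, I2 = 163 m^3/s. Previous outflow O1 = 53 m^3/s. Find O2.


Muskingum coefficients:
denom = 2*K*(1-X) + dt = 2*2.3*(1-0.17) + 2.3 = 6.118.
C0 = (dt - 2*K*X)/denom = (2.3 - 2*2.3*0.17)/6.118 = 0.2481.
C1 = (dt + 2*K*X)/denom = (2.3 + 2*2.3*0.17)/6.118 = 0.5038.
C2 = (2*K*(1-X) - dt)/denom = 0.2481.
O2 = C0*I2 + C1*I1 + C2*O1
   = 0.2481*163 + 0.5038*126 + 0.2481*53
   = 117.07 m^3/s.

117.07


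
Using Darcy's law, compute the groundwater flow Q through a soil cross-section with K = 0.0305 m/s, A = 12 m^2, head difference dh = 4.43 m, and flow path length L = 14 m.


Darcy's law: Q = K * A * i, where i = dh/L.
Hydraulic gradient i = 4.43 / 14 = 0.316429.
Q = 0.0305 * 12 * 0.316429
  = 0.1158 m^3/s.

0.1158


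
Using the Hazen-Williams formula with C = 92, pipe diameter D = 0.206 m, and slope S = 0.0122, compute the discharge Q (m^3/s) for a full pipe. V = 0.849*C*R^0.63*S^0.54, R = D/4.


For a full circular pipe, R = D/4 = 0.206/4 = 0.0515 m.
V = 0.849 * 92 * 0.0515^0.63 * 0.0122^0.54
  = 0.849 * 92 * 0.154326 * 0.092605
  = 1.1163 m/s.
Pipe area A = pi*D^2/4 = pi*0.206^2/4 = 0.0333 m^2.
Q = A * V = 0.0333 * 1.1163 = 0.0372 m^3/s.

0.0372


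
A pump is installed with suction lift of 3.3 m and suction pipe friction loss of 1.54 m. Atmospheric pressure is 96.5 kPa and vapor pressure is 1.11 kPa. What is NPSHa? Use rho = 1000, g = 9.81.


NPSHa = p_atm/(rho*g) - z_s - hf_s - p_vap/(rho*g).
p_atm/(rho*g) = 96.5*1000 / (1000*9.81) = 9.837 m.
p_vap/(rho*g) = 1.11*1000 / (1000*9.81) = 0.113 m.
NPSHa = 9.837 - 3.3 - 1.54 - 0.113
      = 4.88 m.

4.88


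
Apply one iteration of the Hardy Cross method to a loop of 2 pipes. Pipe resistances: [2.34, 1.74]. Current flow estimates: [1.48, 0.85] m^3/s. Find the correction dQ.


Numerator terms (r*Q*|Q|): 2.34*1.48*|1.48| = 5.1255; 1.74*0.85*|0.85| = 1.2571.
Sum of numerator = 6.3827.
Denominator terms (r*|Q|): 2.34*|1.48| = 3.4632; 1.74*|0.85| = 1.479.
2 * sum of denominator = 2 * 4.9422 = 9.8844.
dQ = -6.3827 / 9.8844 = -0.6457 m^3/s.

-0.6457


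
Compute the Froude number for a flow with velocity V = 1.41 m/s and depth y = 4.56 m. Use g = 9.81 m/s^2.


The Froude number is defined as Fr = V / sqrt(g*y).
g*y = 9.81 * 4.56 = 44.7336.
sqrt(g*y) = sqrt(44.7336) = 6.6883.
Fr = 1.41 / 6.6883 = 0.2108.

0.2108


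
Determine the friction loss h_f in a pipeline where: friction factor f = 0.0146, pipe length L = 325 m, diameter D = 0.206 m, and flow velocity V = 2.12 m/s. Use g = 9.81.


Darcy-Weisbach equation: h_f = f * (L/D) * V^2/(2g).
f * L/D = 0.0146 * 325/0.206 = 23.034.
V^2/(2g) = 2.12^2 / (2*9.81) = 4.4944 / 19.62 = 0.2291 m.
h_f = 23.034 * 0.2291 = 5.276 m.

5.276


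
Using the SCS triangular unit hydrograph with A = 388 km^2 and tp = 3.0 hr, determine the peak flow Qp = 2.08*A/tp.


SCS formula: Qp = 2.08 * A / tp.
Qp = 2.08 * 388 / 3.0
   = 807.04 / 3.0
   = 269.01 m^3/s per cm.

269.01


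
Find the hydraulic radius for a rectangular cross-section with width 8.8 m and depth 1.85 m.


For a rectangular section:
Flow area A = b * y = 8.8 * 1.85 = 16.28 m^2.
Wetted perimeter P = b + 2y = 8.8 + 2*1.85 = 12.5 m.
Hydraulic radius R = A/P = 16.28 / 12.5 = 1.3024 m.

1.3024


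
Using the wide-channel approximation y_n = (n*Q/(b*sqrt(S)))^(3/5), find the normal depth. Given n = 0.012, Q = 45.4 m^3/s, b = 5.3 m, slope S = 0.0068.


We use the wide-channel approximation y_n = (n*Q/(b*sqrt(S)))^(3/5).
sqrt(S) = sqrt(0.0068) = 0.082462.
Numerator: n*Q = 0.012 * 45.4 = 0.5448.
Denominator: b*sqrt(S) = 5.3 * 0.082462 = 0.437049.
arg = 1.2465.
y_n = 1.2465^(3/5) = 1.1414 m.

1.1414


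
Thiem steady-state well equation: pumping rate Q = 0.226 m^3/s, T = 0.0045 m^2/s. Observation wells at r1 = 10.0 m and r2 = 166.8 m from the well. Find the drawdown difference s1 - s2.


Thiem equation: s1 - s2 = Q/(2*pi*T) * ln(r2/r1).
ln(r2/r1) = ln(166.8/10.0) = 2.8142.
Q/(2*pi*T) = 0.226 / (2*pi*0.0045) = 0.226 / 0.0283 = 7.9931.
s1 - s2 = 7.9931 * 2.8142 = 22.4943 m.

22.4943


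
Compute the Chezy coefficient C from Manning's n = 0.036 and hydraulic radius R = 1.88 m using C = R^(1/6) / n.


The Chezy coefficient relates to Manning's n through C = R^(1/6) / n.
R^(1/6) = 1.88^(1/6) = 1.110946.
C = 1.110946 / 0.036 = 30.86 m^(1/2)/s.

30.86


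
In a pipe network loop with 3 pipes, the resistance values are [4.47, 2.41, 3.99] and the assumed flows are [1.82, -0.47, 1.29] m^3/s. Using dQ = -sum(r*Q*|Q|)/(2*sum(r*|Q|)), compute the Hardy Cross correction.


Numerator terms (r*Q*|Q|): 4.47*1.82*|1.82| = 14.8064; 2.41*-0.47*|-0.47| = -0.5324; 3.99*1.29*|1.29| = 6.6398.
Sum of numerator = 20.9138.
Denominator terms (r*|Q|): 4.47*|1.82| = 8.1354; 2.41*|-0.47| = 1.1327; 3.99*|1.29| = 5.1471.
2 * sum of denominator = 2 * 14.4152 = 28.8304.
dQ = -20.9138 / 28.8304 = -0.7254 m^3/s.

-0.7254


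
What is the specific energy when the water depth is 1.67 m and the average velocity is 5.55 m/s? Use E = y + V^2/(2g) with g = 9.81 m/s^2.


Specific energy E = y + V^2/(2g).
Velocity head = V^2/(2g) = 5.55^2 / (2*9.81) = 30.8025 / 19.62 = 1.57 m.
E = 1.67 + 1.57 = 3.24 m.

3.24


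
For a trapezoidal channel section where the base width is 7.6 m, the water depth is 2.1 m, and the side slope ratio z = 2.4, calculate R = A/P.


For a trapezoidal section with side slope z:
A = (b + z*y)*y = (7.6 + 2.4*2.1)*2.1 = 26.544 m^2.
P = b + 2*y*sqrt(1 + z^2) = 7.6 + 2*2.1*sqrt(1 + 2.4^2) = 18.52 m.
R = A/P = 26.544 / 18.52 = 1.4333 m.

1.4333


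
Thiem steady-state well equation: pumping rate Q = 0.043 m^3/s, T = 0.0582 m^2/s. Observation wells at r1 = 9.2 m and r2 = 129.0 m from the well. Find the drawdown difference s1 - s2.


Thiem equation: s1 - s2 = Q/(2*pi*T) * ln(r2/r1).
ln(r2/r1) = ln(129.0/9.2) = 2.6406.
Q/(2*pi*T) = 0.043 / (2*pi*0.0582) = 0.043 / 0.3657 = 0.1176.
s1 - s2 = 0.1176 * 2.6406 = 0.3105 m.

0.3105


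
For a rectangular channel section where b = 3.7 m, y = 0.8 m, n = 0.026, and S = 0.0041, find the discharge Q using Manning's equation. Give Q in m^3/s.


For a rectangular channel, the cross-sectional area A = b * y = 3.7 * 0.8 = 2.96 m^2.
The wetted perimeter P = b + 2y = 3.7 + 2*0.8 = 5.3 m.
Hydraulic radius R = A/P = 2.96/5.3 = 0.5585 m.
Velocity V = (1/n)*R^(2/3)*S^(1/2) = (1/0.026)*0.5585^(2/3)*0.0041^(1/2) = 1.6702 m/s.
Discharge Q = A * V = 2.96 * 1.6702 = 4.944 m^3/s.

4.944


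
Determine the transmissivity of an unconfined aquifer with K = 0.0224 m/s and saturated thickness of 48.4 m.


Transmissivity is defined as T = K * h.
T = 0.0224 * 48.4
  = 1.0842 m^2/s.

1.0842


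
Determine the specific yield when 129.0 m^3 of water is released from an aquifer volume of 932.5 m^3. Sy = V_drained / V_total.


Specific yield Sy = Volume drained / Total volume.
Sy = 129.0 / 932.5
   = 0.1383.

0.1383


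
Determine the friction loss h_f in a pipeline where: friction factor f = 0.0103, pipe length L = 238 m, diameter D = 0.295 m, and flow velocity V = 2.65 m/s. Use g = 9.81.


Darcy-Weisbach equation: h_f = f * (L/D) * V^2/(2g).
f * L/D = 0.0103 * 238/0.295 = 8.3098.
V^2/(2g) = 2.65^2 / (2*9.81) = 7.0225 / 19.62 = 0.3579 m.
h_f = 8.3098 * 0.3579 = 2.974 m.

2.974


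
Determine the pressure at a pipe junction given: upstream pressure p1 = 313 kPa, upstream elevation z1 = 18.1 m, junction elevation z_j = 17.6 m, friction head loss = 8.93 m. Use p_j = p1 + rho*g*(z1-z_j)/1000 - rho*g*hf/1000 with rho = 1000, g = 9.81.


Junction pressure: p_j = p1 + rho*g*(z1 - z_j)/1000 - rho*g*hf/1000.
Elevation term = 1000*9.81*(18.1 - 17.6)/1000 = 4.905 kPa.
Friction term = 1000*9.81*8.93/1000 = 87.603 kPa.
p_j = 313 + 4.905 - 87.603 = 230.3 kPa.

230.3


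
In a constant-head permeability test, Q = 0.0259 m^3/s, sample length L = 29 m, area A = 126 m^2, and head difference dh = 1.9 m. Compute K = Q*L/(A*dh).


From K = Q*L / (A*dh):
Numerator: Q*L = 0.0259 * 29 = 0.7511.
Denominator: A*dh = 126 * 1.9 = 239.4.
K = 0.7511 / 239.4 = 0.003137 m/s.

0.003137


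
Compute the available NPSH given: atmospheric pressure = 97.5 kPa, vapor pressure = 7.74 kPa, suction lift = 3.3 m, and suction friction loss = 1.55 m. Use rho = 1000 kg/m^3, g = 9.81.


NPSHa = p_atm/(rho*g) - z_s - hf_s - p_vap/(rho*g).
p_atm/(rho*g) = 97.5*1000 / (1000*9.81) = 9.939 m.
p_vap/(rho*g) = 7.74*1000 / (1000*9.81) = 0.789 m.
NPSHa = 9.939 - 3.3 - 1.55 - 0.789
      = 4.3 m.

4.3


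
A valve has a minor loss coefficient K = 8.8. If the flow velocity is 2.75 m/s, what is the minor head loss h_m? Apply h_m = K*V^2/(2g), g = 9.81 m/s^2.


Minor loss formula: h_m = K * V^2/(2g).
V^2 = 2.75^2 = 7.5625.
V^2/(2g) = 7.5625 / 19.62 = 0.3854 m.
h_m = 8.8 * 0.3854 = 3.3919 m.

3.3919


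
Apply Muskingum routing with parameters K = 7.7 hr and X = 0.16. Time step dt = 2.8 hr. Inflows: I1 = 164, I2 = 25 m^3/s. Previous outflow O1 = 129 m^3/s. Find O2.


Muskingum coefficients:
denom = 2*K*(1-X) + dt = 2*7.7*(1-0.16) + 2.8 = 15.736.
C0 = (dt - 2*K*X)/denom = (2.8 - 2*7.7*0.16)/15.736 = 0.0214.
C1 = (dt + 2*K*X)/denom = (2.8 + 2*7.7*0.16)/15.736 = 0.3345.
C2 = (2*K*(1-X) - dt)/denom = 0.6441.
O2 = C0*I2 + C1*I1 + C2*O1
   = 0.0214*25 + 0.3345*164 + 0.6441*129
   = 138.49 m^3/s.

138.49


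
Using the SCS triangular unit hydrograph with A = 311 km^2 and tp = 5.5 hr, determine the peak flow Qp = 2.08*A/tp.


SCS formula: Qp = 2.08 * A / tp.
Qp = 2.08 * 311 / 5.5
   = 646.88 / 5.5
   = 117.61 m^3/s per cm.

117.61


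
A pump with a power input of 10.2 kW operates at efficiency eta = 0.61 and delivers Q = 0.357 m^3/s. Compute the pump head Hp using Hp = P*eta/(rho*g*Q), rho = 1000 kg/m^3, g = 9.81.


Pump head formula: Hp = P * eta / (rho * g * Q).
Numerator: P * eta = 10.2 * 1000 * 0.61 = 6222.0 W.
Denominator: rho * g * Q = 1000 * 9.81 * 0.357 = 3502.17.
Hp = 6222.0 / 3502.17 = 1.78 m.

1.78


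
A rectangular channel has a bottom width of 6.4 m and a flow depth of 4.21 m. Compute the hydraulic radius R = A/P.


For a rectangular section:
Flow area A = b * y = 6.4 * 4.21 = 26.94 m^2.
Wetted perimeter P = b + 2y = 6.4 + 2*4.21 = 14.82 m.
Hydraulic radius R = A/P = 26.94 / 14.82 = 1.8181 m.

1.8181


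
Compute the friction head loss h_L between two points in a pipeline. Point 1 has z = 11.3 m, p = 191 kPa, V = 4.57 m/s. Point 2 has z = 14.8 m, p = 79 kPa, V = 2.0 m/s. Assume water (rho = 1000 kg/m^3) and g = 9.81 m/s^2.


Total head at each section: H = z + p/(rho*g) + V^2/(2g).
H1 = 11.3 + 191*1000/(1000*9.81) + 4.57^2/(2*9.81)
   = 11.3 + 19.47 + 1.0645
   = 31.834 m.
H2 = 14.8 + 79*1000/(1000*9.81) + 2.0^2/(2*9.81)
   = 14.8 + 8.053 + 0.2039
   = 23.057 m.
h_L = H1 - H2 = 31.834 - 23.057 = 8.778 m.

8.778


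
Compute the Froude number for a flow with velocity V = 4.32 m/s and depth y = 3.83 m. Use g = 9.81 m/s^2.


The Froude number is defined as Fr = V / sqrt(g*y).
g*y = 9.81 * 3.83 = 37.5723.
sqrt(g*y) = sqrt(37.5723) = 6.1296.
Fr = 4.32 / 6.1296 = 0.7048.

0.7048


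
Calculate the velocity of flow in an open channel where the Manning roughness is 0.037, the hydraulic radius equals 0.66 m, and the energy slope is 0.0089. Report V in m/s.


Manning's equation gives V = (1/n) * R^(2/3) * S^(1/2).
First, compute R^(2/3) = 0.66^(2/3) = 0.758.
Next, S^(1/2) = 0.0089^(1/2) = 0.09434.
Then 1/n = 1/0.037 = 27.03.
V = 27.03 * 0.758 * 0.09434 = 1.9328 m/s.

1.9328


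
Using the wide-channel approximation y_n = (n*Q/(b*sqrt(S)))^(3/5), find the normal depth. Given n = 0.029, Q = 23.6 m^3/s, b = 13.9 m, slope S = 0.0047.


We use the wide-channel approximation y_n = (n*Q/(b*sqrt(S)))^(3/5).
sqrt(S) = sqrt(0.0047) = 0.068557.
Numerator: n*Q = 0.029 * 23.6 = 0.6844.
Denominator: b*sqrt(S) = 13.9 * 0.068557 = 0.952942.
arg = 0.7182.
y_n = 0.7182^(3/5) = 0.8199 m.

0.8199


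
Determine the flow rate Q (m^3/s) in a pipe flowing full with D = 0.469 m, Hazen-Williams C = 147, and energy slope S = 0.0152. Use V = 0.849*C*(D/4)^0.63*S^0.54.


For a full circular pipe, R = D/4 = 0.469/4 = 0.1172 m.
V = 0.849 * 147 * 0.1172^0.63 * 0.0152^0.54
  = 0.849 * 147 * 0.259144 * 0.104279
  = 3.3726 m/s.
Pipe area A = pi*D^2/4 = pi*0.469^2/4 = 0.1728 m^2.
Q = A * V = 0.1728 * 3.3726 = 0.5826 m^3/s.

0.5826


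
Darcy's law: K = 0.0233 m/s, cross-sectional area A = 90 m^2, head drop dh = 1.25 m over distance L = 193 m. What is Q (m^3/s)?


Darcy's law: Q = K * A * i, where i = dh/L.
Hydraulic gradient i = 1.25 / 193 = 0.006477.
Q = 0.0233 * 90 * 0.006477
  = 0.0136 m^3/s.

0.0136


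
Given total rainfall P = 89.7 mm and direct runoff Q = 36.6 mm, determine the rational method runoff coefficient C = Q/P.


The runoff coefficient C = runoff depth / rainfall depth.
C = 36.6 / 89.7
  = 0.408.

0.408


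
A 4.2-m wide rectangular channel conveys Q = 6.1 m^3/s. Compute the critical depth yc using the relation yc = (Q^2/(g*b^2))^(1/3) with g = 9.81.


Using yc = (Q^2 / (g * b^2))^(1/3):
Q^2 = 6.1^2 = 37.21.
g * b^2 = 9.81 * 4.2^2 = 9.81 * 17.64 = 173.05.
Q^2 / (g*b^2) = 37.21 / 173.05 = 0.215.
yc = 0.215^(1/3) = 0.5991 m.

0.5991


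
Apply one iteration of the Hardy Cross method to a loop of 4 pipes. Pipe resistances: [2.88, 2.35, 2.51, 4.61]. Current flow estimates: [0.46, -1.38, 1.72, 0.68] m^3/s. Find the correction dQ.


Numerator terms (r*Q*|Q|): 2.88*0.46*|0.46| = 0.6094; 2.35*-1.38*|-1.38| = -4.4753; 2.51*1.72*|1.72| = 7.4256; 4.61*0.68*|0.68| = 2.1317.
Sum of numerator = 5.6913.
Denominator terms (r*|Q|): 2.88*|0.46| = 1.3248; 2.35*|-1.38| = 3.243; 2.51*|1.72| = 4.3172; 4.61*|0.68| = 3.1348.
2 * sum of denominator = 2 * 12.0198 = 24.0396.
dQ = -5.6913 / 24.0396 = -0.2367 m^3/s.

-0.2367


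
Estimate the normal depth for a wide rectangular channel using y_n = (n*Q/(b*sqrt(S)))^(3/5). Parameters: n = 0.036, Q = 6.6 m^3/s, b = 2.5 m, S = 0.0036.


We use the wide-channel approximation y_n = (n*Q/(b*sqrt(S)))^(3/5).
sqrt(S) = sqrt(0.0036) = 0.06.
Numerator: n*Q = 0.036 * 6.6 = 0.2376.
Denominator: b*sqrt(S) = 2.5 * 0.06 = 0.15.
arg = 1.584.
y_n = 1.584^(3/5) = 1.3178 m.

1.3178


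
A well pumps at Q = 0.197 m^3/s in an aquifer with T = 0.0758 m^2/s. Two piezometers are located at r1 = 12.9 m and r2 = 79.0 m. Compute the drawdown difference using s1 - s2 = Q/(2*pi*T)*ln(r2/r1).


Thiem equation: s1 - s2 = Q/(2*pi*T) * ln(r2/r1).
ln(r2/r1) = ln(79.0/12.9) = 1.8122.
Q/(2*pi*T) = 0.197 / (2*pi*0.0758) = 0.197 / 0.4763 = 0.4136.
s1 - s2 = 0.4136 * 1.8122 = 0.7496 m.

0.7496


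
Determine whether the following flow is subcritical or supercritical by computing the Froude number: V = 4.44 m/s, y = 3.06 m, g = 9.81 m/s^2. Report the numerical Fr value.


The Froude number is defined as Fr = V / sqrt(g*y).
g*y = 9.81 * 3.06 = 30.0186.
sqrt(g*y) = sqrt(30.0186) = 5.4789.
Fr = 4.44 / 5.4789 = 0.8104.
Since Fr < 1, the flow is subcritical.

0.8104


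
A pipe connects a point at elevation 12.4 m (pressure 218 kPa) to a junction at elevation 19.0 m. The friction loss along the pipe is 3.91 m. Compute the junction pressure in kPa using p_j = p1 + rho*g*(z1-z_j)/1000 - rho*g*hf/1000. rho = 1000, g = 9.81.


Junction pressure: p_j = p1 + rho*g*(z1 - z_j)/1000 - rho*g*hf/1000.
Elevation term = 1000*9.81*(12.4 - 19.0)/1000 = -64.746 kPa.
Friction term = 1000*9.81*3.91/1000 = 38.357 kPa.
p_j = 218 + -64.746 - 38.357 = 114.9 kPa.

114.9


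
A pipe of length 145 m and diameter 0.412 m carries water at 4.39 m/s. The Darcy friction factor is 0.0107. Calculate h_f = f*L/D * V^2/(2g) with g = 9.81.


Darcy-Weisbach equation: h_f = f * (L/D) * V^2/(2g).
f * L/D = 0.0107 * 145/0.412 = 3.7658.
V^2/(2g) = 4.39^2 / (2*9.81) = 19.2721 / 19.62 = 0.9823 m.
h_f = 3.7658 * 0.9823 = 3.699 m.

3.699


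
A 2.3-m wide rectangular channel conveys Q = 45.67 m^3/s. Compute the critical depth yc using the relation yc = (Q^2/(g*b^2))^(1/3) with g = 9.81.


Using yc = (Q^2 / (g * b^2))^(1/3):
Q^2 = 45.67^2 = 2085.75.
g * b^2 = 9.81 * 2.3^2 = 9.81 * 5.29 = 51.89.
Q^2 / (g*b^2) = 2085.75 / 51.89 = 40.1956.
yc = 40.1956^(1/3) = 3.4254 m.

3.4254


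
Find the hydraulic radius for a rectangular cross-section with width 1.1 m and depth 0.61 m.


For a rectangular section:
Flow area A = b * y = 1.1 * 0.61 = 0.67 m^2.
Wetted perimeter P = b + 2y = 1.1 + 2*0.61 = 2.32 m.
Hydraulic radius R = A/P = 0.67 / 2.32 = 0.2892 m.

0.2892


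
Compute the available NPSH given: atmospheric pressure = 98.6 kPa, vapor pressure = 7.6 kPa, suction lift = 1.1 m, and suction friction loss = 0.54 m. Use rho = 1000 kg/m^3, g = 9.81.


NPSHa = p_atm/(rho*g) - z_s - hf_s - p_vap/(rho*g).
p_atm/(rho*g) = 98.6*1000 / (1000*9.81) = 10.051 m.
p_vap/(rho*g) = 7.6*1000 / (1000*9.81) = 0.775 m.
NPSHa = 10.051 - 1.1 - 0.54 - 0.775
      = 7.64 m.

7.64


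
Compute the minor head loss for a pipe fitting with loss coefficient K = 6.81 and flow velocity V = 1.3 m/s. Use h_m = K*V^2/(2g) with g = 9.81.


Minor loss formula: h_m = K * V^2/(2g).
V^2 = 1.3^2 = 1.69.
V^2/(2g) = 1.69 / 19.62 = 0.0861 m.
h_m = 6.81 * 0.0861 = 0.5866 m.

0.5866


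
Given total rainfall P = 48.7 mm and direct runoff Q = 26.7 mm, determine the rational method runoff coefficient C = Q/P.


The runoff coefficient C = runoff depth / rainfall depth.
C = 26.7 / 48.7
  = 0.5483.

0.5483


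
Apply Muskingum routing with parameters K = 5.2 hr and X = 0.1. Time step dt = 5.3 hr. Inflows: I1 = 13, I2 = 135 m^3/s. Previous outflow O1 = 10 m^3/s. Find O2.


Muskingum coefficients:
denom = 2*K*(1-X) + dt = 2*5.2*(1-0.1) + 5.3 = 14.66.
C0 = (dt - 2*K*X)/denom = (5.3 - 2*5.2*0.1)/14.66 = 0.2906.
C1 = (dt + 2*K*X)/denom = (5.3 + 2*5.2*0.1)/14.66 = 0.4325.
C2 = (2*K*(1-X) - dt)/denom = 0.2769.
O2 = C0*I2 + C1*I1 + C2*O1
   = 0.2906*135 + 0.4325*13 + 0.2769*10
   = 47.62 m^3/s.

47.62


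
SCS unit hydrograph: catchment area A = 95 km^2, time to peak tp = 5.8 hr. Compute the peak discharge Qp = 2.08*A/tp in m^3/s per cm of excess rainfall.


SCS formula: Qp = 2.08 * A / tp.
Qp = 2.08 * 95 / 5.8
   = 197.6 / 5.8
   = 34.07 m^3/s per cm.

34.07


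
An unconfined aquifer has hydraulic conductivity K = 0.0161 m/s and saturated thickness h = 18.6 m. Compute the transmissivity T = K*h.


Transmissivity is defined as T = K * h.
T = 0.0161 * 18.6
  = 0.2995 m^2/s.

0.2995


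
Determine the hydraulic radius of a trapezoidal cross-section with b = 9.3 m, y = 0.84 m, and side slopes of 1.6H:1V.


For a trapezoidal section with side slope z:
A = (b + z*y)*y = (9.3 + 1.6*0.84)*0.84 = 8.941 m^2.
P = b + 2*y*sqrt(1 + z^2) = 9.3 + 2*0.84*sqrt(1 + 1.6^2) = 12.47 m.
R = A/P = 8.941 / 12.47 = 0.717 m.

0.717


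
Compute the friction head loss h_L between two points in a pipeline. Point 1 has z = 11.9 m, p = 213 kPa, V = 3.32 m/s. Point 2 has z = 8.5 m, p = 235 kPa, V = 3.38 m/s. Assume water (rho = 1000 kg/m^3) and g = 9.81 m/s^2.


Total head at each section: H = z + p/(rho*g) + V^2/(2g).
H1 = 11.9 + 213*1000/(1000*9.81) + 3.32^2/(2*9.81)
   = 11.9 + 21.713 + 0.5618
   = 34.174 m.
H2 = 8.5 + 235*1000/(1000*9.81) + 3.38^2/(2*9.81)
   = 8.5 + 23.955 + 0.5823
   = 33.037 m.
h_L = H1 - H2 = 34.174 - 33.037 = 1.137 m.

1.137


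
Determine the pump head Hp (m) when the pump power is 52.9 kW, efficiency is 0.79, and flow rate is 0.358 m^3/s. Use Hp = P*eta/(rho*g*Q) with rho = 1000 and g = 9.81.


Pump head formula: Hp = P * eta / (rho * g * Q).
Numerator: P * eta = 52.9 * 1000 * 0.79 = 41791.0 W.
Denominator: rho * g * Q = 1000 * 9.81 * 0.358 = 3511.98.
Hp = 41791.0 / 3511.98 = 11.9 m.

11.9


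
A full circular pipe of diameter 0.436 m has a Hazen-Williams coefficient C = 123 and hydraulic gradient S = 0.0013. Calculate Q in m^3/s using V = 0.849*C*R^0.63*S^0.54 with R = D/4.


For a full circular pipe, R = D/4 = 0.436/4 = 0.109 m.
V = 0.849 * 123 * 0.109^0.63 * 0.0013^0.54
  = 0.849 * 123 * 0.247502 * 0.027639
  = 0.7144 m/s.
Pipe area A = pi*D^2/4 = pi*0.436^2/4 = 0.1493 m^2.
Q = A * V = 0.1493 * 0.7144 = 0.1067 m^3/s.

0.1067


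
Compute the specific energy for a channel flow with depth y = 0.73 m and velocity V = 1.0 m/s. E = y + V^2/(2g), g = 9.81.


Specific energy E = y + V^2/(2g).
Velocity head = V^2/(2g) = 1.0^2 / (2*9.81) = 1.0 / 19.62 = 0.051 m.
E = 0.73 + 0.051 = 0.781 m.

0.781


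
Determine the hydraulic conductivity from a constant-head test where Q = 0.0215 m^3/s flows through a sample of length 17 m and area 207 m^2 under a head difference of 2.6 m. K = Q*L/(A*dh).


From K = Q*L / (A*dh):
Numerator: Q*L = 0.0215 * 17 = 0.3655.
Denominator: A*dh = 207 * 2.6 = 538.2.
K = 0.3655 / 538.2 = 0.000679 m/s.

0.000679


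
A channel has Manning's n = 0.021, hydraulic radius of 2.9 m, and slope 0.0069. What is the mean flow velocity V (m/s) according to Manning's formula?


Manning's equation gives V = (1/n) * R^(2/3) * S^(1/2).
First, compute R^(2/3) = 2.9^(2/3) = 2.0336.
Next, S^(1/2) = 0.0069^(1/2) = 0.083066.
Then 1/n = 1/0.021 = 47.62.
V = 47.62 * 2.0336 * 0.083066 = 8.044 m/s.

8.044


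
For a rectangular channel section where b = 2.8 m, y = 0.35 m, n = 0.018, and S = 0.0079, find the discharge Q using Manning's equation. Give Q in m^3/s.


For a rectangular channel, the cross-sectional area A = b * y = 2.8 * 0.35 = 0.98 m^2.
The wetted perimeter P = b + 2y = 2.8 + 2*0.35 = 3.5 m.
Hydraulic radius R = A/P = 0.98/3.5 = 0.28 m.
Velocity V = (1/n)*R^(2/3)*S^(1/2) = (1/0.018)*0.28^(2/3)*0.0079^(1/2) = 2.1134 m/s.
Discharge Q = A * V = 0.98 * 2.1134 = 2.071 m^3/s.

2.071


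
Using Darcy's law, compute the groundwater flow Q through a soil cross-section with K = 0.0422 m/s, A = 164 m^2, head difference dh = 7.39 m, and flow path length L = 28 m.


Darcy's law: Q = K * A * i, where i = dh/L.
Hydraulic gradient i = 7.39 / 28 = 0.263929.
Q = 0.0422 * 164 * 0.263929
  = 1.8266 m^3/s.

1.8266


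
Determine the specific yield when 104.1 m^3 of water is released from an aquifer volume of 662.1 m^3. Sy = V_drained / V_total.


Specific yield Sy = Volume drained / Total volume.
Sy = 104.1 / 662.1
   = 0.1572.

0.1572


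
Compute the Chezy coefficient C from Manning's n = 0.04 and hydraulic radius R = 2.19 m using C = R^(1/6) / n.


The Chezy coefficient relates to Manning's n through C = R^(1/6) / n.
R^(1/6) = 2.19^(1/6) = 1.139569.
C = 1.139569 / 0.04 = 28.49 m^(1/2)/s.

28.49


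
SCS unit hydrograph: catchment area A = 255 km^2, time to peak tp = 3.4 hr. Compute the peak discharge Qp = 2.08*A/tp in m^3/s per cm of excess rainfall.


SCS formula: Qp = 2.08 * A / tp.
Qp = 2.08 * 255 / 3.4
   = 530.4 / 3.4
   = 156.0 m^3/s per cm.

156.0


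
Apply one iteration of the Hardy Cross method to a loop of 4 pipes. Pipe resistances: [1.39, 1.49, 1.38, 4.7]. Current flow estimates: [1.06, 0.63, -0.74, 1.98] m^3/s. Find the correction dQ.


Numerator terms (r*Q*|Q|): 1.39*1.06*|1.06| = 1.5618; 1.49*0.63*|0.63| = 0.5914; 1.38*-0.74*|-0.74| = -0.7557; 4.7*1.98*|1.98| = 18.4259.
Sum of numerator = 19.8234.
Denominator terms (r*|Q|): 1.39*|1.06| = 1.4734; 1.49*|0.63| = 0.9387; 1.38*|-0.74| = 1.0212; 4.7*|1.98| = 9.306.
2 * sum of denominator = 2 * 12.7393 = 25.4786.
dQ = -19.8234 / 25.4786 = -0.778 m^3/s.

-0.778


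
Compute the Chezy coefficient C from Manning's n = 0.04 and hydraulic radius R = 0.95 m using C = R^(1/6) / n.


The Chezy coefficient relates to Manning's n through C = R^(1/6) / n.
R^(1/6) = 0.95^(1/6) = 0.991488.
C = 0.991488 / 0.04 = 24.79 m^(1/2)/s.

24.79


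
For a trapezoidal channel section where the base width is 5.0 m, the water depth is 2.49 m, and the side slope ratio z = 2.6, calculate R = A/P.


For a trapezoidal section with side slope z:
A = (b + z*y)*y = (5.0 + 2.6*2.49)*2.49 = 28.57 m^2.
P = b + 2*y*sqrt(1 + z^2) = 5.0 + 2*2.49*sqrt(1 + 2.6^2) = 18.873 m.
R = A/P = 28.57 / 18.873 = 1.5138 m.

1.5138


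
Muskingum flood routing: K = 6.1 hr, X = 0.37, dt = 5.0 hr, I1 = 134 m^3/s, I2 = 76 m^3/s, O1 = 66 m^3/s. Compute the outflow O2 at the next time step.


Muskingum coefficients:
denom = 2*K*(1-X) + dt = 2*6.1*(1-0.37) + 5.0 = 12.686.
C0 = (dt - 2*K*X)/denom = (5.0 - 2*6.1*0.37)/12.686 = 0.0383.
C1 = (dt + 2*K*X)/denom = (5.0 + 2*6.1*0.37)/12.686 = 0.75.
C2 = (2*K*(1-X) - dt)/denom = 0.2117.
O2 = C0*I2 + C1*I1 + C2*O1
   = 0.0383*76 + 0.75*134 + 0.2117*66
   = 117.38 m^3/s.

117.38


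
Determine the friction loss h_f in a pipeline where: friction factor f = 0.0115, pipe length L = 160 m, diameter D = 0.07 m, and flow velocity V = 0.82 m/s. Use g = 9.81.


Darcy-Weisbach equation: h_f = f * (L/D) * V^2/(2g).
f * L/D = 0.0115 * 160/0.07 = 26.2857.
V^2/(2g) = 0.82^2 / (2*9.81) = 0.6724 / 19.62 = 0.0343 m.
h_f = 26.2857 * 0.0343 = 0.901 m.

0.901


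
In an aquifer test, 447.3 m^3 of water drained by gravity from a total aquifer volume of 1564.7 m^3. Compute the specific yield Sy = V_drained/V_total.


Specific yield Sy = Volume drained / Total volume.
Sy = 447.3 / 1564.7
   = 0.2859.

0.2859


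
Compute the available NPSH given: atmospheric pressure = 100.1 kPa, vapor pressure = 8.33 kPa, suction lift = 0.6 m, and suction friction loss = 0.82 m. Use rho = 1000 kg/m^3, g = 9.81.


NPSHa = p_atm/(rho*g) - z_s - hf_s - p_vap/(rho*g).
p_atm/(rho*g) = 100.1*1000 / (1000*9.81) = 10.204 m.
p_vap/(rho*g) = 8.33*1000 / (1000*9.81) = 0.849 m.
NPSHa = 10.204 - 0.6 - 0.82 - 0.849
      = 7.93 m.

7.93


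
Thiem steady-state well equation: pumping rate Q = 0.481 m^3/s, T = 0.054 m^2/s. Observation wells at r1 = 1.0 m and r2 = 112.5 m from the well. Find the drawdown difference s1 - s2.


Thiem equation: s1 - s2 = Q/(2*pi*T) * ln(r2/r1).
ln(r2/r1) = ln(112.5/1.0) = 4.723.
Q/(2*pi*T) = 0.481 / (2*pi*0.054) = 0.481 / 0.3393 = 1.4177.
s1 - s2 = 1.4177 * 4.723 = 6.6955 m.

6.6955


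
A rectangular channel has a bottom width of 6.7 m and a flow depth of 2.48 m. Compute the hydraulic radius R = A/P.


For a rectangular section:
Flow area A = b * y = 6.7 * 2.48 = 16.62 m^2.
Wetted perimeter P = b + 2y = 6.7 + 2*2.48 = 11.66 m.
Hydraulic radius R = A/P = 16.62 / 11.66 = 1.425 m.

1.425


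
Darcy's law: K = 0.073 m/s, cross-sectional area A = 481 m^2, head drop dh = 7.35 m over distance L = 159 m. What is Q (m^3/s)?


Darcy's law: Q = K * A * i, where i = dh/L.
Hydraulic gradient i = 7.35 / 159 = 0.046226.
Q = 0.073 * 481 * 0.046226
  = 1.6231 m^3/s.

1.6231


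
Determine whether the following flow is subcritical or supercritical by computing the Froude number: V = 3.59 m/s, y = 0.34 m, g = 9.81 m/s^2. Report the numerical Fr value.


The Froude number is defined as Fr = V / sqrt(g*y).
g*y = 9.81 * 0.34 = 3.3354.
sqrt(g*y) = sqrt(3.3354) = 1.8263.
Fr = 3.59 / 1.8263 = 1.9657.
Since Fr > 1, the flow is supercritical.

1.9657


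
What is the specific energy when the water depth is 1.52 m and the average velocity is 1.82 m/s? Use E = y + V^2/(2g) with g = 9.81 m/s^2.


Specific energy E = y + V^2/(2g).
Velocity head = V^2/(2g) = 1.82^2 / (2*9.81) = 3.3124 / 19.62 = 0.1688 m.
E = 1.52 + 0.1688 = 1.6888 m.

1.6888


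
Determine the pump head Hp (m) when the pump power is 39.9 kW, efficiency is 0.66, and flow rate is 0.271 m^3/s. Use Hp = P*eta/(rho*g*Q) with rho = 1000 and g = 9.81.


Pump head formula: Hp = P * eta / (rho * g * Q).
Numerator: P * eta = 39.9 * 1000 * 0.66 = 26334.0 W.
Denominator: rho * g * Q = 1000 * 9.81 * 0.271 = 2658.51.
Hp = 26334.0 / 2658.51 = 9.91 m.

9.91


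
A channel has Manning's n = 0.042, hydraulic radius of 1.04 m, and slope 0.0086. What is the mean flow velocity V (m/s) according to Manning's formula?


Manning's equation gives V = (1/n) * R^(2/3) * S^(1/2).
First, compute R^(2/3) = 1.04^(2/3) = 1.0265.
Next, S^(1/2) = 0.0086^(1/2) = 0.092736.
Then 1/n = 1/0.042 = 23.81.
V = 23.81 * 1.0265 * 0.092736 = 2.2665 m/s.

2.2665


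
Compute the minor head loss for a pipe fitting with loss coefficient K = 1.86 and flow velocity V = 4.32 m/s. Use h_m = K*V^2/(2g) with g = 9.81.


Minor loss formula: h_m = K * V^2/(2g).
V^2 = 4.32^2 = 18.6624.
V^2/(2g) = 18.6624 / 19.62 = 0.9512 m.
h_m = 1.86 * 0.9512 = 1.7692 m.

1.7692


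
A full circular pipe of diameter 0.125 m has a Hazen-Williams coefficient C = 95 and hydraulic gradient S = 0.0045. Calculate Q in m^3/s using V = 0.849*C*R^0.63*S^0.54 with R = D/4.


For a full circular pipe, R = D/4 = 0.125/4 = 0.0312 m.
V = 0.849 * 95 * 0.0312^0.63 * 0.0045^0.54
  = 0.849 * 95 * 0.112656 * 0.054042
  = 0.491 m/s.
Pipe area A = pi*D^2/4 = pi*0.125^2/4 = 0.0123 m^2.
Q = A * V = 0.0123 * 0.491 = 0.006 m^3/s.

0.006


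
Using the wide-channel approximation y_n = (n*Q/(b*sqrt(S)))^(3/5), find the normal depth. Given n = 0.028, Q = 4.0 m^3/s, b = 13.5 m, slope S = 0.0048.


We use the wide-channel approximation y_n = (n*Q/(b*sqrt(S)))^(3/5).
sqrt(S) = sqrt(0.0048) = 0.069282.
Numerator: n*Q = 0.028 * 4.0 = 0.112.
Denominator: b*sqrt(S) = 13.5 * 0.069282 = 0.935307.
arg = 0.1197.
y_n = 0.1197^(3/5) = 0.2799 m.

0.2799


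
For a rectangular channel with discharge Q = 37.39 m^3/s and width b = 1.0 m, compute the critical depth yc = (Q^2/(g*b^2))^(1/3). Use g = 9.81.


Using yc = (Q^2 / (g * b^2))^(1/3):
Q^2 = 37.39^2 = 1398.01.
g * b^2 = 9.81 * 1.0^2 = 9.81 * 1.0 = 9.81.
Q^2 / (g*b^2) = 1398.01 / 9.81 = 142.5087.
yc = 142.5087^(1/3) = 5.2233 m.

5.2233


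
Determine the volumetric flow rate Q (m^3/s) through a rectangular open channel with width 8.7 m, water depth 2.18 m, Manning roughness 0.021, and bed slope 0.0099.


For a rectangular channel, the cross-sectional area A = b * y = 8.7 * 2.18 = 18.97 m^2.
The wetted perimeter P = b + 2y = 8.7 + 2*2.18 = 13.06 m.
Hydraulic radius R = A/P = 18.97/13.06 = 1.4522 m.
Velocity V = (1/n)*R^(2/3)*S^(1/2) = (1/0.021)*1.4522^(2/3)*0.0099^(1/2) = 6.076 m/s.
Discharge Q = A * V = 18.97 * 6.076 = 115.238 m^3/s.

115.238


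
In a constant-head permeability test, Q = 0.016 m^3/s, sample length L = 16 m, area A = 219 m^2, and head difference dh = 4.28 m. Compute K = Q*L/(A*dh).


From K = Q*L / (A*dh):
Numerator: Q*L = 0.016 * 16 = 0.256.
Denominator: A*dh = 219 * 4.28 = 937.32.
K = 0.256 / 937.32 = 0.000273 m/s.

0.000273


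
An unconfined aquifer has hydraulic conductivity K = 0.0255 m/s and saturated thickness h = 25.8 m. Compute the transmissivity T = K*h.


Transmissivity is defined as T = K * h.
T = 0.0255 * 25.8
  = 0.6579 m^2/s.

0.6579


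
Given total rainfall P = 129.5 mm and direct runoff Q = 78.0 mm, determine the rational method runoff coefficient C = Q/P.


The runoff coefficient C = runoff depth / rainfall depth.
C = 78.0 / 129.5
  = 0.6023.

0.6023


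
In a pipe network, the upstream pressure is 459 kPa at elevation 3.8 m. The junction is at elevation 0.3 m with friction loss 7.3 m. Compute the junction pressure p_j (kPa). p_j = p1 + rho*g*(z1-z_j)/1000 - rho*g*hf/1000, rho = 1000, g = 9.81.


Junction pressure: p_j = p1 + rho*g*(z1 - z_j)/1000 - rho*g*hf/1000.
Elevation term = 1000*9.81*(3.8 - 0.3)/1000 = 34.335 kPa.
Friction term = 1000*9.81*7.3/1000 = 71.613 kPa.
p_j = 459 + 34.335 - 71.613 = 421.72 kPa.

421.72


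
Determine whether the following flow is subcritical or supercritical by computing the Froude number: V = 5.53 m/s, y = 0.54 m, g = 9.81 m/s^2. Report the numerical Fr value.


The Froude number is defined as Fr = V / sqrt(g*y).
g*y = 9.81 * 0.54 = 5.2974.
sqrt(g*y) = sqrt(5.2974) = 2.3016.
Fr = 5.53 / 2.3016 = 2.4027.
Since Fr > 1, the flow is supercritical.

2.4027
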